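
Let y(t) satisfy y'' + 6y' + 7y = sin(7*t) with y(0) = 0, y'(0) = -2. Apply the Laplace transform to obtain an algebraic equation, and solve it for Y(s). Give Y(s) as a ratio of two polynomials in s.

Transform both sides with L{·}.
Using L{y''} = s^2 Y - s·y(0) - y'(0) and L{y'} = sY - y(0), with y(0) = 0, y'(0) = -2, the left side becomes (s^2 + 6*s + 7)Y - (-2).
The right side is L{sin(7*t)} = 7/(s^2 + 49).
So (s^2 + 6*s + 7)Y = 7/(s^2 + 49) + (-2).
Divide through and combine into a single rational function.

Y(s) = (-2*s^2 - 91)/(s^4 + 6*s^3 + 56*s^2 + 294*s + 343)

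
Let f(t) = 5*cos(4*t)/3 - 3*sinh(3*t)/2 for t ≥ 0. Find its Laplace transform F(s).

Apply the Laplace transform termwise.
(5/3)·[L{cos(4t)} = s/(s^2 + 16)]; (-3/2)·[L{sinh(3t)} = 3/(s^2 - 9)].

F(s) = 5*s/(3*(s^2 + 16)) - 9/(2*(s^2 - 9))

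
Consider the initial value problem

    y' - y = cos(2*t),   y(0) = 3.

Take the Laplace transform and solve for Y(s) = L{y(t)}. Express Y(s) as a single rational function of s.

Laplace-transform each side.
Using L{y'} = sY - y(0) = sY - 3, the left side becomes (s - 1)Y - (3).
The right side is L{cos(2*t)} = s/(s^2 + 4).
So (s - 1)Y = s/(s^2 + 4) + (3).
Divide through and combine into a single rational function.

Y(s) = (3*s^2 + s + 12)/(s^3 - s^2 + 4*s - 4)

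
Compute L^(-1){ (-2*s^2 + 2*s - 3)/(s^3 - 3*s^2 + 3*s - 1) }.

Factor the denominator: s^3 - 3*s^2 + 3*s - 1 = (s - 1)^3.
Partial fraction decomposition gives [-2/(s - 1)] + [-2/(s - 1)^2] + [-3/(s - 1)^3].
Invert each term: -2/(s - 1) ↔ -2e^(t); -2/(s - 1)^2 ↔ -2t·e^(t); -3/(s - 1)^3 ↔ (-3/2)t^2·e^(t).

-3*t^2*exp(t)/2 - 2*t*exp(t) - 2*exp(t)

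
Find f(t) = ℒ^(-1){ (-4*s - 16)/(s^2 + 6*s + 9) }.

Factor the denominator: s^2 + 6*s + 9 = (s + 3)^2.
Partial fraction decomposition gives [-4/(s + 3)] + [-4/(s + 3)^2].
Invert each term: -4/(s + 3) ↔ -4e^(-3t); -4/(s + 3)^2 ↔ -4t·e^(-3t).

f(t) = -4*t*exp(-3*t) - 4*exp(-3*t)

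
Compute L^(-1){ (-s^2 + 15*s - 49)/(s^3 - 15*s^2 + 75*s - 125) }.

t^2*exp(5*t)/2 + 5*t*exp(5*t) - exp(5*t)

Factor the denominator: s^3 - 15*s^2 + 75*s - 125 = (s - 5)^3.
Partial fraction decomposition gives [-1/(s - 5)] + [5/(s - 5)^2] + [(s - 5)^(-3)].
Invert each term: -1/(s - 5) ↔ -e^(5t); 5/(s - 5)^2 ↔ 5t·e^(5t); 1/(s - 5)^3 ↔ (1/2)t^2·e^(5t).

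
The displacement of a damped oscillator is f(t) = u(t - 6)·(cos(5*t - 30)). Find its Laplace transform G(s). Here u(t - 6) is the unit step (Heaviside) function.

By the second shifting theorem, L{u(t - c)·g(t - c)} = e^(-cs)·H(s) with c = 6 and H(s) = L{g(t)}.
L{cos(5t)} = s/(s^2 + 25).

G(s) = s*exp(-6*s)/(s^2 + 25)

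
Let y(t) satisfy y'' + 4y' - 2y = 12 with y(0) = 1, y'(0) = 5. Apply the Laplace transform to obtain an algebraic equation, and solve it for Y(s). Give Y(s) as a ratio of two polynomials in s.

Apply the Laplace transform to the equation.
The derivative rules (L{y''} = s^2 Y - s·y(0) - y'(0) and L{y'} = sY - y(0), with y(0) = 1, y'(0) = 5) turn the left side into (s^2 + 4*s - 2)Y - (s + 9).
The right side is L{12} = 12/s.
So (s^2 + 4*s - 2)Y = 12/s + (s + 9).
Isolate Y and clear denominators.

Y(s) = (s^2 + 9*s + 12)/(s^3 + 4*s^2 - 2*s)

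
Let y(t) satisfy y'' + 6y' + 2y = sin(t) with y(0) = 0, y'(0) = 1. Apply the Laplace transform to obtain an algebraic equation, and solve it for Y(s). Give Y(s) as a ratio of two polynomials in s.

Y(s) = (s^2 + 2)/(s^4 + 6*s^3 + 3*s^2 + 6*s + 2)

Transform both sides with L{·}.
With L{y''} = s^2 Y - s·y(0) - y'(0) and L{y'} = sY - y(0), with y(0) = 0, y'(0) = 1: the LHS transforms to (s^2 + 6*s + 2)Y - (1).
The right side is L{sin(t)} = 1/(s^2 + 1).
So (s^2 + 6*s + 2)Y = 1/(s^2 + 1) + (1).
Divide through and combine into a single rational function.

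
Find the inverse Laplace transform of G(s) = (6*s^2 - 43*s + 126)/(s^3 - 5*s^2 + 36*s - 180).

exp(5*t) - 3*sin(6*t) + 5*cos(6*t)

Factor the denominator: s^3 - 5*s^2 + 36*s - 180 = (s - 5)*(s^2 + 36).
Partial fraction decomposition gives [1/(s - 5)] + [5*s/(s^2 + 36)] + [-18/(s^2 + 36)].
Invert each term: 1/(s - 5) ↔ e^(5t); 5·s/(s^2 + 36) ↔ 5cos(6t); -3·6/(s^2 + 36) ↔ -3sin(6t).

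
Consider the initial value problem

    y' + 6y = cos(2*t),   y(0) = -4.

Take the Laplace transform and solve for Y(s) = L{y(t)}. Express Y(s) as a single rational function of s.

Y(s) = (-4*s^2 + s - 16)/(s^3 + 6*s^2 + 4*s + 24)

Transform both sides with L{·}.
With L{y'} = sY - y(0) = sY - (-4): the LHS transforms to (s + 6)Y - (-4).
The right side is L{cos(2*t)} = s/(s^2 + 4).
So (s + 6)Y = s/(s^2 + 4) + (-4).
Solve for Y(s) and write it as one ratio of polynomials.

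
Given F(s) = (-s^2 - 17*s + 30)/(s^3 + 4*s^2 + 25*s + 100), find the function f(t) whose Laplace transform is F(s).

Factor the denominator: s^3 + 4*s^2 + 25*s + 100 = (s + 4)*(s^2 + 25).
Partial fraction decomposition gives [2/(s + 4)] + [-3*s/(s^2 + 25)] + [-5/(s^2 + 25)].
Invert each term: 2/(s + 4) ↔ 2e^(-4t); -3·s/(s^2 + 25) ↔ -3cos(5t); -1·5/(s^2 + 25) ↔ -sin(5t).

f(t) = -sin(5*t) - 3*cos(5*t) + 2*exp(-4*t)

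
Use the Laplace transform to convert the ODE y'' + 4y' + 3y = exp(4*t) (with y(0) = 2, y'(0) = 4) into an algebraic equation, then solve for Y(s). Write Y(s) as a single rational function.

Y(s) = (2*s^2 + 4*s - 47)/(s^3 - 13*s - 12)

Laplace-transform each side.
The derivative rules (L{y''} = s^2 Y - s·y(0) - y'(0) and L{y'} = sY - y(0), with y(0) = 2, y'(0) = 4) turn the left side into (s^2 + 4*s + 3)Y - (2*s + 12).
The right side is L{exp(4*t)} = 1/(s - 4).
So (s^2 + 4*s + 3)Y = 1/(s - 4) + (2*s + 12).
Solve for Y(s) and write it as one ratio of polynomials.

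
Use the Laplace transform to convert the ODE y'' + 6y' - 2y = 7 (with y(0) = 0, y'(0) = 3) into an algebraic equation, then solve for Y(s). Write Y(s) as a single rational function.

Y(s) = (3*s + 7)/(s^3 + 6*s^2 - 2*s)

Laplace-transform each side.
The derivative rules (L{y''} = s^2 Y - s·y(0) - y'(0) and L{y'} = sY - y(0), with y(0) = 0, y'(0) = 3) turn the left side into (s^2 + 6*s - 2)Y - (3).
The right side is L{7} = 7/s.
So (s^2 + 6*s - 2)Y = 7/s + (3).
Isolate Y and clear denominators.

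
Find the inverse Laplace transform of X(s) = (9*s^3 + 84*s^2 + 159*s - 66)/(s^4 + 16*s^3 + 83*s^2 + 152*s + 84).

-5*exp(-t) + 6*exp(-2*t) + 3*exp(-6*t) + 5*exp(-7*t)

Factor the denominator: s^4 + 16*s^3 + 83*s^2 + 152*s + 84 = (s + 1)*(s + 2)*(s + 6)*(s + 7).
Partial fraction decomposition gives [-5/(s + 1)] + [5/(s + 7)] + [6/(s + 2)] + [3/(s + 6)].
Invert each term: -5/(s + 1) ↔ -5e^(-t); 5/(s + 7) ↔ 5e^(-7t); 6/(s + 2) ↔ 6e^(-2t); 3/(s + 6) ↔ 3e^(-6t).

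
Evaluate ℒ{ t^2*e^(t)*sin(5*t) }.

L{sin(5t)} = 5/(s^2 + 25).
Multiplying by e^(t) shifts s → s - 1, so L{e^(t)*sin(5*t)} = 5/((s - 1)^2 + 25).
Then apply L{t^2·g(t)} = (-1)^2 d^2/ds^2[G(s)] with G(s) = 5/((s - 1)^2 + 25):
differentiating 2 times and applying the sign gives 10*(3*s^2 - 6*s - 22)/(s^2 - 2*s + 26)^3.

10*(3*s^2 - 6*s - 22)/(s^2 - 2*s + 26)^3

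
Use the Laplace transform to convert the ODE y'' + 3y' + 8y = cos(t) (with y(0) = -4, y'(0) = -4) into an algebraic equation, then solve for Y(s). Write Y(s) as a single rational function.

Y(s) = (-4*s^3 - 16*s^2 - 3*s - 16)/(s^4 + 3*s^3 + 9*s^2 + 3*s + 8)

Laplace-transform each side.
Using L{y''} = s^2 Y - s·y(0) - y'(0) and L{y'} = sY - y(0), with y(0) = -4, y'(0) = -4, the left side becomes (s^2 + 3*s + 8)Y - (-4*s - 16).
The right side is L{cos(t)} = s/(s^2 + 1).
So (s^2 + 3*s + 8)Y = s/(s^2 + 1) + (-4*s - 16).
Divide through and combine into a single rational function.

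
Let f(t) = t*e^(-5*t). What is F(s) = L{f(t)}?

L{e^(-5t)} = 1/(s + 5).
Then apply L{t·g(t)} = -d/ds[G(s)] with G(s) = 1/(s + 5):
differentiating 1 time and applying the sign gives (s + 5)^(-2).

F(s) = (s + 5)^(-2)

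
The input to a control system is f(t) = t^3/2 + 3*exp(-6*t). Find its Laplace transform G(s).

G(s) = 3/(s + 6) + 3/s^4

By linearity of the Laplace transform, transform each term separately.
(3)·[L{e^(-6t)} = 1/(s + 6)]; (1/2)·[L{t^3} = 3!/s^4 = 6/s^4].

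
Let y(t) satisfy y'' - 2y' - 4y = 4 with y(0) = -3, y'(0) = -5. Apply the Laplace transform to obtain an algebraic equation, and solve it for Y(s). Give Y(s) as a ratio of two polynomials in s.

Y(s) = (-3*s^2 + s + 4)/(s^3 - 2*s^2 - 4*s)

Transform both sides with L{·}.
Using L{y''} = s^2 Y - s·y(0) - y'(0) and L{y'} = sY - y(0), with y(0) = -3, y'(0) = -5, the left side becomes (s^2 - 2*s - 4)Y - (-3*s + 1).
The right side is L{4} = 4/s.
So (s^2 - 2*s - 4)Y = 4/s + (-3*s + 1).
Isolate Y and clear denominators.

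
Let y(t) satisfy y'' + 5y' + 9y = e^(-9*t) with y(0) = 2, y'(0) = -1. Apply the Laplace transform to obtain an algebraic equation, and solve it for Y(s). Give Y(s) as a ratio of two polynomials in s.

Y(s) = (2*s^2 + 27*s + 82)/(s^3 + 14*s^2 + 54*s + 81)

Apply the Laplace transform to the equation.
With L{y''} = s^2 Y - s·y(0) - y'(0) and L{y'} = sY - y(0), with y(0) = 2, y'(0) = -1: the LHS transforms to (s^2 + 5*s + 9)Y - (2*s + 9).
The right side is L{e^(-9*t)} = 1/(s + 9).
So (s^2 + 5*s + 9)Y = 1/(s + 9) + (2*s + 9).
Solve for Y(s) and write it as one ratio of polynomials.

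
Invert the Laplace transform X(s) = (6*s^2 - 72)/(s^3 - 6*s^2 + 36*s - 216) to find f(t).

Factor the denominator: s^3 - 6*s^2 + 36*s - 216 = (s - 6)*(s^2 + 36).
Partial fraction decomposition gives [2/(s - 6)] + [4*s/(s^2 + 36)] + [24/(s^2 + 36)].
Invert each term: 2/(s - 6) ↔ 2e^(6t); 4·s/(s^2 + 36) ↔ 4cos(6t); 4·6/(s^2 + 36) ↔ 4sin(6t).

f(t) = 2*exp(6*t) + 4*sin(6*t) + 4*cos(6*t)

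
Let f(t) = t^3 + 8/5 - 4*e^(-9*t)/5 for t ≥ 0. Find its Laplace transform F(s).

F(s) = -4/(5*(s + 9)) + 8/(5*s) + 6/s^4

The transform is linear, so treat each term independently.
L{t^3} = 3!/s^4 = 6/s^4; (-4/5)·[L{e^(-9t)} = 1/(s + 9)]; L{8/5} = (8/5)/s.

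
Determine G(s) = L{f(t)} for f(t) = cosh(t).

G(s) = s/(s^2 - 1)

L{cosh(t)} = s/(s^2 - 1).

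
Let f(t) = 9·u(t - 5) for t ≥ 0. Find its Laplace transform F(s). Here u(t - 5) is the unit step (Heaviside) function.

By the second shifting theorem, L{u(t - c)·g(t - c)} = e^(-cs)·G(s) with c = 5 and G(s) = L{g(t)}.
L{9} = 9/s.

F(s) = 9*exp(-5*s)/s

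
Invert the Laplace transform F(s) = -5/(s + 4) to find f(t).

f(t) = -5*exp(-4*t)

Since L{e^(-4t)} = 1/(s + 4), the inverse is e^(-4*t), scaled by -5.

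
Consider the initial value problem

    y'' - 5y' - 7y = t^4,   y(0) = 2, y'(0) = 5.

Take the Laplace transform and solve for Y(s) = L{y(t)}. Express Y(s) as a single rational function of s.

Y(s) = (2*s^6 - 5*s^5 + 24)/(s^7 - 5*s^6 - 7*s^5)

Apply the Laplace transform to the equation.
Using L{y''} = s^2 Y - s·y(0) - y'(0) and L{y'} = sY - y(0), with y(0) = 2, y'(0) = 5, the left side becomes (s^2 - 5*s - 7)Y - (2*s - 5).
The right side is L{t^4} = 24/s^5.
So (s^2 - 5*s - 7)Y = 24/s^5 + (2*s - 5).
Solve for Y(s) and write it as one ratio of polynomials.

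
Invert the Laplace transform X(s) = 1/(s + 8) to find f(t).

f(t) = exp(-8*t)

Since L{e^(-8t)} = 1/(s + 8), the inverse is exp(-8*t).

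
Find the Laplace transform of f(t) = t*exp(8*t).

L{e^(8t)} = 1/(s - 8).
Then apply L{t·g(t)} = -d/ds[H(s)] with H(s) = 1/(s - 8):
differentiating 1 time and applying the sign gives (s - 8)^(-2).

(s - 8)^(-2)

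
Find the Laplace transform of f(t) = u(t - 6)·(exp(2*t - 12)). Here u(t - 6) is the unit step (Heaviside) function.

exp(-6*s)/(s - 2)

By the second shifting theorem, L{u(t - c)·g(t - c)} = e^(-cs)·H(s) with c = 6 and H(s) = L{g(t)}.
L{e^(2t)} = 1/(s - 2).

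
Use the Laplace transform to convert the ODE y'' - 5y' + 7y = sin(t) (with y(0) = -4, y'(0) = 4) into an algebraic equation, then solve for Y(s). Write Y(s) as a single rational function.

Y(s) = (-4*s^3 + 24*s^2 - 4*s + 25)/(s^4 - 5*s^3 + 8*s^2 - 5*s + 7)

Laplace-transform each side.
Using L{y''} = s^2 Y - s·y(0) - y'(0) and L{y'} = sY - y(0), with y(0) = -4, y'(0) = 4, the left side becomes (s^2 - 5*s + 7)Y - (-4*s + 24).
The right side is L{sin(t)} = 1/(s^2 + 1).
So (s^2 - 5*s + 7)Y = 1/(s^2 + 1) + (-4*s + 24).
Divide through and combine into a single rational function.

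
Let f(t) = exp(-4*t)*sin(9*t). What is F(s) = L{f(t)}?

F(s) = 9/((s + 4)^2 + 81)

L{sin(9t)} = 9/(s^2 + 81).
By the first shifting theorem, multiplying by e^(-4t) replaces s with s + 4.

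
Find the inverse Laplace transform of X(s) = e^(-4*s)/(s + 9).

The factor e^(-4s) signals a time shift by c = 4 (second shifting theorem).
L{e^(-9t)} = 1/(s + 9), so L^-1{1/(s + 9)} = e^(-9*t).
Hence the inverse is u(t - 4) times that function evaluated at t - 4.

Heaviside(t - 4)*(exp(-9*t + 36))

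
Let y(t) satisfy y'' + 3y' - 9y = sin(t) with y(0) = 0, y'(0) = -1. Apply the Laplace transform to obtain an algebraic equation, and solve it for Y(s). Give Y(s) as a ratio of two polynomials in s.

Y(s) = -s^2/(s^4 + 3*s^3 - 8*s^2 + 3*s - 9)

Take the Laplace transform of both sides.
With L{y''} = s^2 Y - s·y(0) - y'(0) and L{y'} = sY - y(0), with y(0) = 0, y'(0) = -1: the LHS transforms to (s^2 + 3*s - 9)Y - (-1).
The right side is L{sin(t)} = 1/(s^2 + 1).
So (s^2 + 3*s - 9)Y = 1/(s^2 + 1) + (-1).
Solve for Y(s) and write it as one ratio of polynomials.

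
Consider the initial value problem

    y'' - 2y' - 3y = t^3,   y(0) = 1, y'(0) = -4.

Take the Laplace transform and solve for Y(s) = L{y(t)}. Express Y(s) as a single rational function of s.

Y(s) = (s^5 - 6*s^4 + 6)/(s^6 - 2*s^5 - 3*s^4)

Apply the Laplace transform to the equation.
Using L{y''} = s^2 Y - s·y(0) - y'(0) and L{y'} = sY - y(0), with y(0) = 1, y'(0) = -4, the left side becomes (s^2 - 2*s - 3)Y - (s - 6).
The right side is L{t^3} = 6/s^4.
So (s^2 - 2*s - 3)Y = 6/s^4 + (s - 6).
Isolate Y and clear denominators.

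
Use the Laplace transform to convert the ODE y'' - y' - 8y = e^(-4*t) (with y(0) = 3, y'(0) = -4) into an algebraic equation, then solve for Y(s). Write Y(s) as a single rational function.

Y(s) = (3*s^2 + 5*s - 27)/(s^3 + 3*s^2 - 12*s - 32)

Apply the Laplace transform to the equation.
The derivative rules (L{y''} = s^2 Y - s·y(0) - y'(0) and L{y'} = sY - y(0), with y(0) = 3, y'(0) = -4) turn the left side into (s^2 - s - 8)Y - (3*s - 7).
The right side is L{e^(-4*t)} = 1/(s + 4).
So (s^2 - s - 8)Y = 1/(s + 4) + (3*s - 7).
Solve for Y(s) and write it as one ratio of polynomials.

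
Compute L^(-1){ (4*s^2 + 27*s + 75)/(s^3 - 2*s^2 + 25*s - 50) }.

Factor the denominator: s^3 - 2*s^2 + 25*s - 50 = (s - 2)*(s^2 + 25).
Partial fraction decomposition gives [5/(s - 2)] + [-s/(s^2 + 25)] + [25/(s^2 + 25)].
Invert each term: 5/(s - 2) ↔ 5e^(2t); -1·s/(s^2 + 25) ↔ -cos(5t); 5·5/(s^2 + 25) ↔ 5sin(5t).

5*exp(2*t) + 5*sin(5*t) - cos(5*t)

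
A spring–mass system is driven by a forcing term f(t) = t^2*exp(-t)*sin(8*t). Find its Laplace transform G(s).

G(s) = 16*(3*s^2 + 6*s - 61)/(s^2 + 2*s + 65)^3

L{sin(8t)} = 8/(s^2 + 64).
Multiplying by e^(-t) shifts s → s + 1, so L{exp(-t)*sin(8*t)} = 8/((s + 1)^2 + 64).
Then apply L{t^2·g(t)} = (-1)^2 d^2/ds^2[H(s)] with H(s) = 8/((s + 1)^2 + 64):
differentiating 2 times and applying the sign gives 16*(3*s^2 + 6*s - 61)/(s^2 + 2*s + 65)^3.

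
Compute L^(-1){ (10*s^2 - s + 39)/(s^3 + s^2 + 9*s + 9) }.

Factor the denominator: s^3 + s^2 + 9*s + 9 = (s + 1)*(s^2 + 9).
Partial fraction decomposition gives [5/(s + 1)] + [5*s/(s^2 + 9)] + [-6/(s^2 + 9)].
Invert each term: 5/(s + 1) ↔ 5e^(-t); 5·s/(s^2 + 9) ↔ 5cos(3t); -2·3/(s^2 + 9) ↔ -2sin(3t).

-2*sin(3*t) + 5*cos(3*t) + 5*exp(-t)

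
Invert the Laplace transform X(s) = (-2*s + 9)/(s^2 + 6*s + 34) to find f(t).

Complete the square in the denominator: s^2 + 6*s + 34 = (s + 3)^2 + 5^2.
Split the numerator to match: -2*s + 9 = -2·(s + 3) + 3·5.
Invert each term: -2·(s + 3)/((s + 3)^2 + 25) ↔ -2e^(-3t)cos(5t); 3·5/((s + 3)^2 + 25) ↔ 3e^(-3t)sin(5t).

f(t) = 3*exp(-3*t)*sin(5*t) - 2*exp(-3*t)*cos(5*t)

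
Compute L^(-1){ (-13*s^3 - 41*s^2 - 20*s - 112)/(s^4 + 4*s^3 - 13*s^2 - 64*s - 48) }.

Factor the denominator: s^4 + 4*s^3 - 13*s^2 - 64*s - 48 = (s - 4)*(s + 1)*(s + 3)*(s + 4).
Partial fraction decomposition gives [4/(s + 1)] + [-5/(s + 3)] + [-6/(s - 4)] + [-6/(s + 4)].
Invert each term: 4/(s + 1) ↔ 4e^(-t); -5/(s + 3) ↔ -5e^(-3t); -6/(s - 4) ↔ -6e^(4t); -6/(s + 4) ↔ -6e^(-4t).

-6*exp(4*t) + 4*exp(-t) - 5*exp(-3*t) - 6*exp(-4*t)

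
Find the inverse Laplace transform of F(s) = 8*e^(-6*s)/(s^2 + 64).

The factor e^(-6s) signals a time shift by c = 6 (second shifting theorem).
L{sin(8t)} = 8/(s^2 + 64), so L^-1{8/(s^2 + 64)} = sin(8*t).
Hence the inverse is u(t - 6) times that function evaluated at t - 6.

Heaviside(t - 6)*(sin(8*t - 48))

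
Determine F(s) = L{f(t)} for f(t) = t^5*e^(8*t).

L{t^5} = 5!/s^6 = 120/s^6.
By the first shifting theorem, multiplying by e^(8t) replaces s with s - 8.

F(s) = 120/(s - 8)^6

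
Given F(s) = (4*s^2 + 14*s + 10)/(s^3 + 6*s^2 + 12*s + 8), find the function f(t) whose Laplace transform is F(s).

Factor the denominator: s^3 + 6*s^2 + 12*s + 8 = (s + 2)^3.
Partial fraction decomposition gives [4/(s + 2)] + [-2/(s + 2)^2] + [-2/(s + 2)^3].
Invert each term: 4/(s + 2) ↔ 4e^(-2t); -2/(s + 2)^2 ↔ -2t·e^(-2t); -2/(s + 2)^3 ↔ (-1)t^2·e^(-2t).

f(t) = -t^2*exp(-2*t) - 2*t*exp(-2*t) + 4*exp(-2*t)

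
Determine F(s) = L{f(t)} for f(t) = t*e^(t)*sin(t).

F(s) = 2*(s - 1)/(s^2 - 2*s + 2)^2

L{sin(t)} = 1/(s^2 + 1).
Multiplying by e^(t) shifts s → s - 1, so L{e^(t)*sin(t)} = 1/((s - 1)^2 + 1).
Then apply L{t·g(t)} = -d/ds[G(s)] with G(s) = 1/((s - 1)^2 + 1):
differentiating 1 time and applying the sign gives 2*(s - 1)/(s^2 - 2*s + 2)^2.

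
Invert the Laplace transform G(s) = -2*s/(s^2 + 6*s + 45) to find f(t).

Complete the square in the denominator: s^2 + 6*s + 45 = (s + 3)^2 + 6^2.
Split the numerator to match: -2*s = -2·(s + 3) + 1·6.
Invert each term: -2·(s + 3)/((s + 3)^2 + 36) ↔ -2e^(-3t)cos(6t); 1·6/((s + 3)^2 + 36) ↔ e^(-3t)sin(6t).

f(t) = exp(-3*t)*sin(6*t) - 2*exp(-3*t)*cos(6*t)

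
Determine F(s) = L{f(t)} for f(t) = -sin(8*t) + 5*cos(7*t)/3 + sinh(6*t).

F(s) = 5*s/(3*(s^2 + 49)) - 8/(s^2 + 64) + 6/(s^2 - 36)

Apply the Laplace transform termwise.
(5/3)·[L{cos(7t)} = s/(s^2 + 49)]; (-1)·[L{sin(8t)} = 8/(s^2 + 64)]; L{sinh(6t)} = 6/(s^2 - 36).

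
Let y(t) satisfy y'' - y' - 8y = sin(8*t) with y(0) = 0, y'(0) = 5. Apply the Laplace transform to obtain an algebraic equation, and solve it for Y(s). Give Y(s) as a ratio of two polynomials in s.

Laplace-transform each side.
With L{y''} = s^2 Y - s·y(0) - y'(0) and L{y'} = sY - y(0), with y(0) = 0, y'(0) = 5: the LHS transforms to (s^2 - s - 8)Y - (5).
The right side is L{sin(8*t)} = 8/(s^2 + 64).
So (s^2 - s - 8)Y = 8/(s^2 + 64) + (5).
Divide through and combine into a single rational function.

Y(s) = (5*s^2 + 328)/(s^4 - s^3 + 56*s^2 - 64*s - 512)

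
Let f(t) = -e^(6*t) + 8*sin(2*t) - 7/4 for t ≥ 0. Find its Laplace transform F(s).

F(s) = 16/(s^2 + 4) - 1/(s - 6) - 7/(4*s)

The transform is linear, so treat each term independently.
(-1)·[L{e^(6t)} = 1/(s - 6)]; (8)·[L{sin(2t)} = 2/(s^2 + 4)]; L{-7/4} = (-7/4)/s.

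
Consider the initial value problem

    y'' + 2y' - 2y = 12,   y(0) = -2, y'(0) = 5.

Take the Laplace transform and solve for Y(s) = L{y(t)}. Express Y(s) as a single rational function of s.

Y(s) = (-2*s^2 + s + 12)/(s^3 + 2*s^2 - 2*s)

Laplace-transform each side.
Using L{y''} = s^2 Y - s·y(0) - y'(0) and L{y'} = sY - y(0), with y(0) = -2, y'(0) = 5, the left side becomes (s^2 + 2*s - 2)Y - (-2*s + 1).
The right side is L{12} = 12/s.
So (s^2 + 2*s - 2)Y = 12/s + (-2*s + 1).
Divide through and combine into a single rational function.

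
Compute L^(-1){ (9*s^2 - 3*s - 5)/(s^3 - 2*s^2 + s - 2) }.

5*exp(2*t) + 5*sin(t) + 4*cos(t)

Factor the denominator: s^3 - 2*s^2 + s - 2 = (s - 2)*(s^2 + 1).
Partial fraction decomposition gives [5/(s - 2)] + [4*s/(s^2 + 1)] + [5/(s^2 + 1)].
Invert each term: 5/(s - 2) ↔ 5e^(2t); 4·s/(s^2 + 1) ↔ 4cos(t); 5·1/(s^2 + 1) ↔ 5sin(t).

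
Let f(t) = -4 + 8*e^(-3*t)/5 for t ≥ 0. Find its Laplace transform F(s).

Apply the Laplace transform termwise.
L{-4} = -4/s; (8/5)·[L{e^(-3t)} = 1/(s + 3)].

F(s) = 8/(5*(s + 3)) - 4/s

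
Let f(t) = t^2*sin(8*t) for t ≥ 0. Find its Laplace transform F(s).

F(s) = 16*(3*s^2 - 64)/(s^2 + 64)^3

L{sin(8t)} = 8/(s^2 + 64).
Then apply L{t^2·g(t)} = (-1)^2 d^2/ds^2[G(s)] with G(s) = 8/(s^2 + 64):
differentiating 2 times and applying the sign gives 16*(3*s^2 - 64)/(s^2 + 64)^3.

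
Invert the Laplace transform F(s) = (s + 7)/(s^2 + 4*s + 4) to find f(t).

Factor the denominator: s^2 + 4*s + 4 = (s + 2)^2.
Partial fraction decomposition gives [1/(s + 2)] + [5/(s + 2)^2].
Invert each term: 1/(s + 2) ↔ e^(-2t); 5/(s + 2)^2 ↔ 5t·e^(-2t).

f(t) = 5*t*exp(-2*t) + exp(-2*t)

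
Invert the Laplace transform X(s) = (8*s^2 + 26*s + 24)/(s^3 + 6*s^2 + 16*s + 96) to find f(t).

Factor the denominator: s^3 + 6*s^2 + 16*s + 96 = (s + 6)*(s^2 + 16).
Partial fraction decomposition gives [3/(s + 6)] + [5*s/(s^2 + 16)] + [-4/(s^2 + 16)].
Invert each term: 3/(s + 6) ↔ 3e^(-6t); 5·s/(s^2 + 16) ↔ 5cos(4t); -1·4/(s^2 + 16) ↔ -sin(4t).

f(t) = -sin(4*t) + 5*cos(4*t) + 3*exp(-6*t)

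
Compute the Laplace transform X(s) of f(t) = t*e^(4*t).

X(s) = (s - 4)^(-2)

L{e^(4t)} = 1/(s - 4).
Then apply L{t·g(t)} = -d/ds[G(s)] with G(s) = 1/(s - 4):
differentiating 1 time and applying the sign gives (s - 4)^(-2).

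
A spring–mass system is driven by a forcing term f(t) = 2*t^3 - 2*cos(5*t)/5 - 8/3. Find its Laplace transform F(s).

By linearity of the Laplace transform, transform each term separately.
L{-8/3} = (-8/3)/s; (2)·[L{t^3} = 3!/s^4 = 6/s^4]; (-2/5)·[L{cos(5t)} = s/(s^2 + 25)].

F(s) = -2*s/(5*(s^2 + 25)) - 8/(3*s) + 12/s^4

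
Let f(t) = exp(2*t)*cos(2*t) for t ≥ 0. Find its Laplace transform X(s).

L{cos(2t)} = s/(s^2 + 4).
By the first shifting theorem, multiplying by e^(2t) replaces s with s - 2.

X(s) = (s - 2)/((s - 2)^2 + 4)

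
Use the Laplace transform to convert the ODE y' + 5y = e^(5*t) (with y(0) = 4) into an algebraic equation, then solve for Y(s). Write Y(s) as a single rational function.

Y(s) = (4*s - 19)/(s^2 - 25)

Apply the Laplace transform to the equation.
Using L{y'} = sY - y(0) = sY - 4, the left side becomes (s + 5)Y - (4).
The right side is L{e^(5*t)} = 1/(s - 5).
So (s + 5)Y = 1/(s - 5) + (4).
Isolate Y and clear denominators.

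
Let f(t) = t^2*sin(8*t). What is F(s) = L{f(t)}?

L{sin(8t)} = 8/(s^2 + 64).
Then apply L{t^2·g(t)} = (-1)^2 d^2/ds^2[G(s)] with G(s) = 8/(s^2 + 64):
differentiating 2 times and applying the sign gives 16*(3*s^2 - 64)/(s^2 + 64)^3.

F(s) = 16*(3*s^2 - 64)/(s^2 + 64)^3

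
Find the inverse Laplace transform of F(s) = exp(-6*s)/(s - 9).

The factor e^(-6s) signals a time shift by c = 6 (second shifting theorem).
L{e^(9t)} = 1/(s - 9), so L^-1{1/(s - 9)} = exp(9*t).
Hence the inverse is u(t - 6) times that function evaluated at t - 6.

Heaviside(t - 6)*(exp(9*t - 54))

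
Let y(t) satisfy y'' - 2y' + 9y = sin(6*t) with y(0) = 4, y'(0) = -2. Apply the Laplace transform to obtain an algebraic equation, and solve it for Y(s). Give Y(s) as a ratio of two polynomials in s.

Y(s) = (4*s^3 - 10*s^2 + 144*s - 354)/(s^4 - 2*s^3 + 45*s^2 - 72*s + 324)

Apply the Laplace transform to the equation.
Using L{y''} = s^2 Y - s·y(0) - y'(0) and L{y'} = sY - y(0), with y(0) = 4, y'(0) = -2, the left side becomes (s^2 - 2*s + 9)Y - (4*s - 10).
The right side is L{sin(6*t)} = 6/(s^2 + 36).
So (s^2 - 2*s + 9)Y = 6/(s^2 + 36) + (4*s - 10).
Divide through and combine into a single rational function.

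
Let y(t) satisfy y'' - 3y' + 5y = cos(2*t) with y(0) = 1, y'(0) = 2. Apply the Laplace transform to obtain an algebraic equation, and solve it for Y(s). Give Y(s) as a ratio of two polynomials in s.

Apply the Laplace transform to the equation.
With L{y''} = s^2 Y - s·y(0) - y'(0) and L{y'} = sY - y(0), with y(0) = 1, y'(0) = 2: the LHS transforms to (s^2 - 3*s + 5)Y - (s - 1).
The right side is L{cos(2*t)} = s/(s^2 + 4).
So (s^2 - 3*s + 5)Y = s/(s^2 + 4) + (s - 1).
Solve for Y(s) and write it as one ratio of polynomials.

Y(s) = (s^3 - s^2 + 5*s - 4)/(s^4 - 3*s^3 + 9*s^2 - 12*s + 20)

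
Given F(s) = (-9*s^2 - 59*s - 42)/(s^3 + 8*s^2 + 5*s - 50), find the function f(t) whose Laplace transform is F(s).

Factor the denominator: s^3 + 8*s^2 + 5*s - 50 = (s - 2)*(s + 5)^2.
Partial fraction decomposition gives [-5/(s + 5)] + [-4/(s + 5)^2] + [-4/(s - 2)].
Invert each term: -5/(s + 5) ↔ -5e^(-5t); -4/(s + 5)^2 ↔ -4t·e^(-5t); -4/(s - 2) ↔ -4e^(2t).

f(t) = -4*t*exp(-5*t) - 4*exp(2*t) - 5*exp(-5*t)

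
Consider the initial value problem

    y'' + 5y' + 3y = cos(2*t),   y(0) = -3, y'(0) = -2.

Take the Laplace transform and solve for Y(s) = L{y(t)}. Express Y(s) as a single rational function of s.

Y(s) = (-3*s^3 - 17*s^2 - 11*s - 68)/(s^4 + 5*s^3 + 7*s^2 + 20*s + 12)

Take the Laplace transform of both sides.
The derivative rules (L{y''} = s^2 Y - s·y(0) - y'(0) and L{y'} = sY - y(0), with y(0) = -3, y'(0) = -2) turn the left side into (s^2 + 5*s + 3)Y - (-3*s - 17).
The right side is L{cos(2*t)} = s/(s^2 + 4).
So (s^2 + 5*s + 3)Y = s/(s^2 + 4) + (-3*s - 17).
Divide through and combine into a single rational function.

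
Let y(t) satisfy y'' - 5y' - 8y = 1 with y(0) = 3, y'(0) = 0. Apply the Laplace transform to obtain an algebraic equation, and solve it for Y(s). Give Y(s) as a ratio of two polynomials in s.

Y(s) = (3*s^2 - 15*s + 1)/(s^3 - 5*s^2 - 8*s)

Apply the Laplace transform to the equation.
With L{y''} = s^2 Y - s·y(0) - y'(0) and L{y'} = sY - y(0), with y(0) = 3, y'(0) = 0: the LHS transforms to (s^2 - 5*s - 8)Y - (3*s - 15).
The right side is L{1} = 1/s.
So (s^2 - 5*s - 8)Y = 1/s + (3*s - 15).
Isolate Y and clear denominators.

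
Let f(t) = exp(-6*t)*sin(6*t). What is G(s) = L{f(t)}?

L{sin(6t)} = 6/(s^2 + 36).
By the first shifting theorem, multiplying by e^(-6t) replaces s with s + 6.

G(s) = 6/((s + 6)^2 + 36)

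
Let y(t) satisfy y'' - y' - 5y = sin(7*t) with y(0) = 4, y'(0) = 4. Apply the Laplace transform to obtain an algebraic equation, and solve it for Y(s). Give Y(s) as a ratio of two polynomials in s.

Y(s) = (4*s^3 + 196*s + 7)/(s^4 - s^3 + 44*s^2 - 49*s - 245)

Take the Laplace transform of both sides.
With L{y''} = s^2 Y - s·y(0) - y'(0) and L{y'} = sY - y(0), with y(0) = 4, y'(0) = 4: the LHS transforms to (s^2 - s - 5)Y - (4*s).
The right side is L{sin(7*t)} = 7/(s^2 + 49).
So (s^2 - s - 5)Y = 7/(s^2 + 49) + (4*s).
Solve for Y(s) and write it as one ratio of polynomials.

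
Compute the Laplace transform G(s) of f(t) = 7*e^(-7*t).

G(s) = 7/(s + 7)

L{7} = 7/s.
By the first shifting theorem, multiplying by e^(-7t) replaces s with s + 7.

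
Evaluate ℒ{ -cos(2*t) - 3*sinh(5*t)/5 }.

By linearity of the Laplace transform, transform each term separately.
(-3/5)·[L{sinh(5t)} = 5/(s^2 - 25)]; (-1)·[L{cos(2t)} = s/(s^2 + 4)].

-s/(s^2 + 4) - 3/(s^2 - 25)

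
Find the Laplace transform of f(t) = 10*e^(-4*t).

10/(s + 4)

L{10} = 10/s.
By the first shifting theorem, multiplying by e^(-4t) replaces s with s + 4.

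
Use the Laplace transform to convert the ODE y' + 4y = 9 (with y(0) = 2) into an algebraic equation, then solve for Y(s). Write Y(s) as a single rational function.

Y(s) = (2*s + 9)/(s^2 + 4*s)

Transform both sides with L{·}.
The derivative rules (L{y'} = sY - y(0) = sY - 2) turn the left side into (s + 4)Y - (2).
The right side is L{9} = 9/s.
So (s + 4)Y = 9/s + (2).
Solve for Y(s) and write it as one ratio of polynomials.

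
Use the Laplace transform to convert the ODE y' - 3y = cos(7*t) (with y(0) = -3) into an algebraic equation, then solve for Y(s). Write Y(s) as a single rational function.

Transform both sides with L{·}.
Using L{y'} = sY - y(0) = sY - (-3), the left side becomes (s - 3)Y - (-3).
The right side is L{cos(7*t)} = s/(s^2 + 49).
So (s - 3)Y = s/(s^2 + 49) + (-3).
Isolate Y and clear denominators.

Y(s) = (-3*s^2 + s - 147)/(s^3 - 3*s^2 + 49*s - 147)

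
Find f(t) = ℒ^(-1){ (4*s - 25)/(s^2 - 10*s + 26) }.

f(t) = -5*exp(5*t)*sin(t) + 4*exp(5*t)*cos(t)

Complete the square in the denominator: s^2 - 10*s + 26 = (s - 5)^2 + 1^2.
Split the numerator to match: 4*s - 25 = 4·(s - 5) - 5·1.
Invert each term: 4·(s - 5)/((s - 5)^2 + 1) ↔ 4e^(5t)cos(t); -5·1/((s - 5)^2 + 1) ↔ -5e^(5t)sin(t).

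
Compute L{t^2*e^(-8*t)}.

L{e^(-8t)} = 1/(s + 8).
Then apply L{t^2·g(t)} = (-1)^2 d^2/ds^2[G(s)] with G(s) = 1/(s + 8):
differentiating 2 times and applying the sign gives 2/(s + 8)^3.

2/(s + 8)^3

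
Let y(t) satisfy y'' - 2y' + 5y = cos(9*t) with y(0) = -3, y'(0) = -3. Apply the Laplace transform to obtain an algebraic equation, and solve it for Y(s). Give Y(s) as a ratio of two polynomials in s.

Y(s) = (-3*s^3 + 3*s^2 - 242*s + 243)/(s^4 - 2*s^3 + 86*s^2 - 162*s + 405)

Apply the Laplace transform to the equation.
Using L{y''} = s^2 Y - s·y(0) - y'(0) and L{y'} = sY - y(0), with y(0) = -3, y'(0) = -3, the left side becomes (s^2 - 2*s + 5)Y - (-3*s + 3).
The right side is L{cos(9*t)} = s/(s^2 + 81).
So (s^2 - 2*s + 5)Y = s/(s^2 + 81) + (-3*s + 3).
Divide through and combine into a single rational function.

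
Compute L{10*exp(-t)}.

10/(s + 1)

L{10} = 10/s.
By the first shifting theorem, multiplying by e^(-t) replaces s with s + 1.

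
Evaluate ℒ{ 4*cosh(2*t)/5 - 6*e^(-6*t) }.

By linearity of the Laplace transform, transform each term separately.
(-6)·[L{e^(-6t)} = 1/(s + 6)]; (4/5)·[L{cosh(2t)} = s/(s^2 - 4)].

4*s/(5*(s^2 - 4)) - 6/(s + 6)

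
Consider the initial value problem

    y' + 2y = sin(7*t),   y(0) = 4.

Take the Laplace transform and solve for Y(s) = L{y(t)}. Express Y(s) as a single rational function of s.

Y(s) = (4*s^2 + 203)/(s^3 + 2*s^2 + 49*s + 98)

Transform both sides with L{·}.
With L{y'} = sY - y(0) = sY - 4: the LHS transforms to (s + 2)Y - (4).
The right side is L{sin(7*t)} = 7/(s^2 + 49).
So (s + 2)Y = 7/(s^2 + 49) + (4).
Divide through and combine into a single rational function.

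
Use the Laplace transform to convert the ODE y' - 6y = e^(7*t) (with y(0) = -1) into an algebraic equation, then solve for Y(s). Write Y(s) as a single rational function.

Y(s) = (-s + 8)/(s^2 - 13*s + 42)

Take the Laplace transform of both sides.
With L{y'} = sY - y(0) = sY - (-1): the LHS transforms to (s - 6)Y - (-1).
The right side is L{e^(7*t)} = 1/(s - 7).
So (s - 6)Y = 1/(s - 7) + (-1).
Divide through and combine into a single rational function.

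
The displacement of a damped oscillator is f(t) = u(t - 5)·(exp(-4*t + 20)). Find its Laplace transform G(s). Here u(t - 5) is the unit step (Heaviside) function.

By the second shifting theorem, L{u(t - c)·g(t - c)} = e^(-cs)·H(s) with c = 5 and H(s) = L{g(t)}.
L{e^(-4t)} = 1/(s + 4).

G(s) = exp(-5*s)/(s + 4)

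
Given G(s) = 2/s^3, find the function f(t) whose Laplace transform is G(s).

Since L{t^2} = 2!/s^3 = 2/s^3, the inverse is t^2.

f(t) = t^2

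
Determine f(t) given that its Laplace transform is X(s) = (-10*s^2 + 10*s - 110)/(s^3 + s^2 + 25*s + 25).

f(t) = 3*sin(5*t) - 5*cos(5*t) - 5*exp(-t)

Factor the denominator: s^3 + s^2 + 25*s + 25 = (s + 1)*(s^2 + 25).
Partial fraction decomposition gives [-5/(s + 1)] + [-5*s/(s^2 + 25)] + [15/(s^2 + 25)].
Invert each term: -5/(s + 1) ↔ -5e^(-t); -5·s/(s^2 + 25) ↔ -5cos(5t); 3·5/(s^2 + 25) ↔ 3sin(5t).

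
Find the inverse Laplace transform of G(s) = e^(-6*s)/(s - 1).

Heaviside(t - 6)*(exp(t - 6))

The factor e^(-6s) signals a time shift by c = 6 (second shifting theorem).
L{e^(t)} = 1/(s - 1), so L^-1{1/(s - 1)} = e^(t).
Hence the inverse is u(t - 6) times that function evaluated at t - 6.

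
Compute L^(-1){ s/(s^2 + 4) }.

cos(2*t)

Since L{cos(2t)} = s/(s^2 + 4), the inverse is cos(2*t).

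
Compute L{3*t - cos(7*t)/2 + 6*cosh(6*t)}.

-s/(2*(s^2 + 49)) + 6*s/(s^2 - 36) + 3/s^2

Apply the Laplace transform termwise.
(3)·[L{t} = 1!/s^2 = 1/s^2]; (-1/2)·[L{cos(7t)} = s/(s^2 + 49)]; (6)·[L{cosh(6t)} = s/(s^2 - 36)].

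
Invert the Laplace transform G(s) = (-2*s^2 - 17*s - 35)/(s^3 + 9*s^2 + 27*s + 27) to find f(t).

f(t) = -t^2*exp(-3*t) - 5*t*exp(-3*t) - 2*exp(-3*t)

Factor the denominator: s^3 + 9*s^2 + 27*s + 27 = (s + 3)^3.
Partial fraction decomposition gives [-2/(s + 3)] + [-5/(s + 3)^2] + [-2/(s + 3)^3].
Invert each term: -2/(s + 3) ↔ -2e^(-3t); -5/(s + 3)^2 ↔ -5t·e^(-3t); -2/(s + 3)^3 ↔ (-1)t^2·e^(-3t).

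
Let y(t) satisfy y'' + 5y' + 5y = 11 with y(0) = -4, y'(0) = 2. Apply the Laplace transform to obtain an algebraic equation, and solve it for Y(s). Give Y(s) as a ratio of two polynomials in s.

Y(s) = (-4*s^2 - 18*s + 11)/(s^3 + 5*s^2 + 5*s)

Transform both sides with L{·}.
With L{y''} = s^2 Y - s·y(0) - y'(0) and L{y'} = sY - y(0), with y(0) = -4, y'(0) = 2: the LHS transforms to (s^2 + 5*s + 5)Y - (-4*s - 18).
The right side is L{11} = 11/s.
So (s^2 + 5*s + 5)Y = 11/s + (-4*s - 18).
Isolate Y and clear denominators.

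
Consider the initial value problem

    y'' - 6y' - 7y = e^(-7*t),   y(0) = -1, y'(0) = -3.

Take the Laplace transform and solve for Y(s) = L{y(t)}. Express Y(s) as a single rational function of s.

Take the Laplace transform of both sides.
The derivative rules (L{y''} = s^2 Y - s·y(0) - y'(0) and L{y'} = sY - y(0), with y(0) = -1, y'(0) = -3) turn the left side into (s^2 - 6*s - 7)Y - (-s + 3).
The right side is L{e^(-7*t)} = 1/(s + 7).
So (s^2 - 6*s - 7)Y = 1/(s + 7) + (-s + 3).
Isolate Y and clear denominators.

Y(s) = (-s^2 - 4*s + 22)/(s^3 + s^2 - 49*s - 49)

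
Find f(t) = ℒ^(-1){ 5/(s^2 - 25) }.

f(t) = sinh(5*t)

Since L{sinh(5t)} = 5/(s^2 - 25), the inverse is sinh(5*t).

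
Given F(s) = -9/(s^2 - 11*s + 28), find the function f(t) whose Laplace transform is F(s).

f(t) = -3*exp(7*t) + 3*exp(4*t)

Factor the denominator: s^2 - 11*s + 28 = (s - 7)*(s - 4).
Partial fraction decomposition gives [-3/(s - 7)] + [3/(s - 4)].
Invert each term: -3/(s - 7) ↔ -3e^(7t); 3/(s - 4) ↔ 3e^(4t).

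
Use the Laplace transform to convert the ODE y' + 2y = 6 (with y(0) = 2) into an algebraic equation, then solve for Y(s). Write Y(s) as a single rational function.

Take the Laplace transform of both sides.
The derivative rules (L{y'} = sY - y(0) = sY - 2) turn the left side into (s + 2)Y - (2).
The right side is L{6} = 6/s.
So (s + 2)Y = 6/s + (2).
Solve for Y(s) and write it as one ratio of polynomials.

Y(s) = (2*s + 6)/(s^2 + 2*s)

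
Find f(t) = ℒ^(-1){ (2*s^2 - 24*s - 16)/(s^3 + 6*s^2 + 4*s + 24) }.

f(t) = -3*sin(2*t) - 3*cos(2*t) + 5*exp(-6*t)

Factor the denominator: s^3 + 6*s^2 + 4*s + 24 = (s + 6)*(s^2 + 4).
Partial fraction decomposition gives [5/(s + 6)] + [-3*s/(s^2 + 4)] + [-6/(s^2 + 4)].
Invert each term: 5/(s + 6) ↔ 5e^(-6t); -3·s/(s^2 + 4) ↔ -3cos(2t); -3·2/(s^2 + 4) ↔ -3sin(2t).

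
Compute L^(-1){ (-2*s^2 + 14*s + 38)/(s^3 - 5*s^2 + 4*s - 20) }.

2*exp(5*t) - 3*sin(2*t) - 4*cos(2*t)

Factor the denominator: s^3 - 5*s^2 + 4*s - 20 = (s - 5)*(s^2 + 4).
Partial fraction decomposition gives [2/(s - 5)] + [-4*s/(s^2 + 4)] + [-6/(s^2 + 4)].
Invert each term: 2/(s - 5) ↔ 2e^(5t); -4·s/(s^2 + 4) ↔ -4cos(2t); -3·2/(s^2 + 4) ↔ -3sin(2t).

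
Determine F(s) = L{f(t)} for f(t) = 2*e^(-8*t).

F(s) = 2/(s + 8)

L{2} = 2/s.
By the first shifting theorem, multiplying by e^(-8t) replaces s with s + 8.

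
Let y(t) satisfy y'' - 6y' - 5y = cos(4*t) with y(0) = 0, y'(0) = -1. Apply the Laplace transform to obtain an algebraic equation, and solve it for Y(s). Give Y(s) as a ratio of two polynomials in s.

Take the Laplace transform of both sides.
With L{y''} = s^2 Y - s·y(0) - y'(0) and L{y'} = sY - y(0), with y(0) = 0, y'(0) = -1: the LHS transforms to (s^2 - 6*s - 5)Y - (-1).
The right side is L{cos(4*t)} = s/(s^2 + 16).
So (s^2 - 6*s - 5)Y = s/(s^2 + 16) + (-1).
Isolate Y and clear denominators.

Y(s) = (-s^2 + s - 16)/(s^4 - 6*s^3 + 11*s^2 - 96*s - 80)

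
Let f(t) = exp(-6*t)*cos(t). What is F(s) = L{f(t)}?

F(s) = (s + 6)/((s + 6)^2 + 1)

L{cos(t)} = s/(s^2 + 1).
By the first shifting theorem, multiplying by e^(-6t) replaces s with s + 6.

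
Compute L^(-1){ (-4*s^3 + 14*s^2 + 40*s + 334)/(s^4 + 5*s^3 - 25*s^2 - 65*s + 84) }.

2*exp(4*t) - 4*exp(t) + 4*exp(-3*t) - 6*exp(-7*t)

Factor the denominator: s^4 + 5*s^3 - 25*s^2 - 65*s + 84 = (s - 4)*(s - 1)*(s + 3)*(s + 7).
Partial fraction decomposition gives [-4/(s - 1)] + [-6/(s + 7)] + [2/(s - 4)] + [4/(s + 3)].
Invert each term: -4/(s - 1) ↔ -4e^(t); -6/(s + 7) ↔ -6e^(-7t); 2/(s - 4) ↔ 2e^(4t); 4/(s + 3) ↔ 4e^(-3t).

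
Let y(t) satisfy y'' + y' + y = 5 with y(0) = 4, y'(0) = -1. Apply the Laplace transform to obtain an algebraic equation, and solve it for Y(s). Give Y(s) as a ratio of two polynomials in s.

Apply the Laplace transform to the equation.
With L{y''} = s^2 Y - s·y(0) - y'(0) and L{y'} = sY - y(0), with y(0) = 4, y'(0) = -1: the LHS transforms to (s^2 + s + 1)Y - (4*s + 3).
The right side is L{5} = 5/s.
So (s^2 + s + 1)Y = 5/s + (4*s + 3).
Solve for Y(s) and write it as one ratio of polynomials.

Y(s) = (4*s^2 + 3*s + 5)/(s^3 + s^2 + s)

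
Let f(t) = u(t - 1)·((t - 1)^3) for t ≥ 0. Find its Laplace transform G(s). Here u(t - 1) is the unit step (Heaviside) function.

By the second shifting theorem, L{u(t - c)·g(t - c)} = e^(-cs)·H(s) with c = 1 and H(s) = L{g(t)}.
L{t^3} = 3!/s^4 = 6/s^4.

G(s) = 6*exp(-s)/s^4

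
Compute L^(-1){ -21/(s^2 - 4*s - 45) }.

Rewrite the denominator: s^2 - 4*s - 45 = (s - 2)^2 - 49.
The form in (s - 2) signals a first-shifting-theorem factor e^(2t).
Since L{sinh(7t)} = 7/(s^2 - 49), the inverse is e^(2*t)*sinh(7*t), scaled by -3.

-3*exp(2*t)*sinh(7*t)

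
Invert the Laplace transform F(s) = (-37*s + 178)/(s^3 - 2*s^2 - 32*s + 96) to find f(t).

Factor the denominator: s^3 - 2*s^2 - 32*s + 96 = (s - 4)^2*(s + 6).
Partial fraction decomposition gives [-4/(s - 4)] + [3/(s - 4)^2] + [4/(s + 6)].
Invert each term: -4/(s - 4) ↔ -4e^(4t); 3/(s - 4)^2 ↔ 3t·e^(4t); 4/(s + 6) ↔ 4e^(-6t).

f(t) = 3*t*exp(4*t) - 4*exp(4*t) + 4*exp(-6*t)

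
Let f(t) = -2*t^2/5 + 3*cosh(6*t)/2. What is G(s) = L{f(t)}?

G(s) = 3*s/(2*(s^2 - 36)) - 4/(5*s^3)

Apply the Laplace transform termwise.
(3/2)·[L{cosh(6t)} = s/(s^2 - 36)]; (-2/5)·[L{t^2} = 2!/s^3 = 2/s^3].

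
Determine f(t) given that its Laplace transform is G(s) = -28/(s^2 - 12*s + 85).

f(t) = -4*exp(6*t)*sin(7*t)

Rewrite the denominator: s^2 - 12*s + 85 = (s - 6)^2 + 49.
The form in (s - 6) signals a first-shifting-theorem factor e^(6t).
Since L{sin(7t)} = 7/(s^2 + 49), the inverse is e^(6*t)*sin(7*t), scaled by -4.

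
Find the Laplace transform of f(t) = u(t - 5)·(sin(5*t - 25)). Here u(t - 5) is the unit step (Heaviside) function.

By the second shifting theorem, L{u(t - c)·g(t - c)} = e^(-cs)·G(s) with c = 5 and G(s) = L{g(t)}.
L{sin(5t)} = 5/(s^2 + 25).

5*exp(-5*s)/(s^2 + 25)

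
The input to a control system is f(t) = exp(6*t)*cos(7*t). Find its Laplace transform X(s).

L{cos(7t)} = s/(s^2 + 49).
By the first shifting theorem, multiplying by e^(6t) replaces s with s - 6.

X(s) = (s - 6)/((s - 6)^2 + 49)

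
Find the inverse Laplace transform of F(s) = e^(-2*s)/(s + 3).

Heaviside(t - 2)*(exp(-3*t + 6))

The factor e^(-2s) signals a time shift by c = 2 (second shifting theorem).
L{e^(-3t)} = 1/(s + 3), so L^-1{1/(s + 3)} = e^(-3*t).
Hence the inverse is u(t - 2) times that function evaluated at t - 2.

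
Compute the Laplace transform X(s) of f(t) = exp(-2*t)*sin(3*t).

X(s) = 3/((s + 2)^2 + 9)

L{sin(3t)} = 3/(s^2 + 9).
By the first shifting theorem, multiplying by e^(-2t) replaces s with s + 2.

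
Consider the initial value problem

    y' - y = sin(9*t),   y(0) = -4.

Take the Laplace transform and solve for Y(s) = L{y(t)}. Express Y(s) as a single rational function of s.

Y(s) = (-4*s^2 - 315)/(s^3 - s^2 + 81*s - 81)

Apply the Laplace transform to the equation.
With L{y'} = sY - y(0) = sY - (-4): the LHS transforms to (s - 1)Y - (-4).
The right side is L{sin(9*t)} = 9/(s^2 + 81).
So (s - 1)Y = 9/(s^2 + 81) + (-4).
Divide through and combine into a single rational function.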